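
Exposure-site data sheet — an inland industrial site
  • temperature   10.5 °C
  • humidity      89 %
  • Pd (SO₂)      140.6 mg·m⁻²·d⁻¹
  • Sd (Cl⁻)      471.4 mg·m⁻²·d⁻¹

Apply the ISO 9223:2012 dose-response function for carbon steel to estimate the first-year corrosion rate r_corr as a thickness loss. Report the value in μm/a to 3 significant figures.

carbon steel: f(T) = -0.054·(T−10) [T>10 °C] = -0.0270
  sulphur-dioxide contribution → 133.7 μm/a
  chloride contribution → 133.1 μm/a
  total first-year rate 266.8 μm/a

r_corr = 267 μm/a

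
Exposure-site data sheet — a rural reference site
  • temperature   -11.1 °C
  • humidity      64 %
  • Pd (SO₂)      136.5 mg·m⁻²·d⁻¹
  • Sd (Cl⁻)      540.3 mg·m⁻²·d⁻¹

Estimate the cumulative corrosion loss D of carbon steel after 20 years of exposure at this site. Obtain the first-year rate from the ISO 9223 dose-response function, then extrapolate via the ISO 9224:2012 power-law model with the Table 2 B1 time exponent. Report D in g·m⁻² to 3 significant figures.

D(20) = 1.14e+03 g·m⁻²

carbon steel: f(T) = +0.150·(T−10) [T≤10 °C] = -3.1650
  Pd branch = 1.77·Pd^0.52·e^(0.02·RH+f) = 3.464 μm/a
  Sd branch = 0.102·Sd^0.62·e^(0.033·RH+0.04·T) = 26.74 μm/a
  r_corr = 3.464 + 26.74 = 30.21 μm/a
ISO 9224: D(t) = r_corr · t^b with b = 0.523 (carbon steel, B1)
  D(20) = 30.21 × 20^0.523 = 30.21 × 4.791 = 144.7 μm
  Mass loss = 144.7 μm × 7.85 g/cm³ = 1136 g·m⁻²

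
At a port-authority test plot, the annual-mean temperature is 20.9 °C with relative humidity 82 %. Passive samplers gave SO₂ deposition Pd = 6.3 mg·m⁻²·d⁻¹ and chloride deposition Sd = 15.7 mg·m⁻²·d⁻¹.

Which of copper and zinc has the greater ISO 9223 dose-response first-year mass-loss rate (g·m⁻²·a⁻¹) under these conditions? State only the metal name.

copper

copper: f(T) = -0.080·(T−10) [T>10 °C] = -0.8720
  SO₂ term: 0.0053·6.3^0.26·exp(0.059·82-0.8720) = 0.4514
  Sd branch = 0.01025·Sd^0.27·e^(0.036·RH+0.049·T) = 1.149 μm/a
  r_corr = 0.4514 + 1.149 = 1.601 μm/a
  mass loss = 1.601 μm/a × 8.96 g/cm³ = 14.34 g·m⁻²·a⁻¹
zinc: temperature factor f = -0.071·(10.9) = -0.7739
  Pd branch = 0.0129·Pd^0.44·e^(0.046·RH+f) = 0.5812 μm/a
  Sd branch = 0.0175·Sd^0.57·e^(0.008·RH+0.085·T) = 0.9575 μm/a
  sum: 0.5812 + 0.9575 → r_corr = 1.539 μm/a
  mass loss = 1.539 μm/a × 7.14 g/cm³ = 10.99 g·m⁻²·a⁻¹
Ordering by g·m⁻²·a⁻¹: copper (14.3) > zinc (11)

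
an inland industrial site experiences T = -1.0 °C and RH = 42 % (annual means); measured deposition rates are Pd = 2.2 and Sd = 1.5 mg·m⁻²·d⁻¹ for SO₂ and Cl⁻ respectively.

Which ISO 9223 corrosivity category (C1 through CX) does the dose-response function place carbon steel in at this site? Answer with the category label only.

C2

carbon steel: T≤10 °C ⇒ hinge +0.150·(-1.0−10) = -1.6500
  sulphur-dioxide contribution → 1.186 μm/a
  chloride contribution → 0.5039 μm/a
  ⇒ r_corr(carbon steel) = 1.69 μm/a
ISO 9223 Table 2 (carbon steel): 1.3 < 1.69 ≤ 25 μm/a ⇒ C2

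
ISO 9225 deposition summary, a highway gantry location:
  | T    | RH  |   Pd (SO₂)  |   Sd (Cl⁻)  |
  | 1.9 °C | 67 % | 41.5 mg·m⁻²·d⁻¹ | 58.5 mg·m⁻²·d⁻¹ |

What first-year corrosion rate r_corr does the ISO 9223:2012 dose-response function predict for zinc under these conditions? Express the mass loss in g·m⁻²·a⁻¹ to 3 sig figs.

r_corr = 10.2 g·m⁻²·a⁻¹

zinc: T≤10 °C ⇒ hinge +0.038·(1.9−10) = -0.3078
  Pd branch = 0.0129·Pd^0.44·e^(0.046·RH+f) = 1.065 μm/a
  Cl⁻ term: 0.0175·58.5^0.57·exp(0.008·67+0.085·1.9) = 0.3575
  sum: 1.065 + 0.3575 → r_corr = 1.422 μm/a
Convert to mass loss: 1.422 μm/a × 7.14 g/cm³ = 10.16 g·m⁻²·a⁻¹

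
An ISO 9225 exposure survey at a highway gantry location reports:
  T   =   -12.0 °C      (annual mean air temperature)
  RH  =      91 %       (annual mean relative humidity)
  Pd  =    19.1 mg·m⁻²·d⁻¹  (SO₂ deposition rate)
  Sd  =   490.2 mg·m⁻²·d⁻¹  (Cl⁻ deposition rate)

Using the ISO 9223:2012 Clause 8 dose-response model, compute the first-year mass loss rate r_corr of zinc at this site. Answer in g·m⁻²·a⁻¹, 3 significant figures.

zinc: temperature factor f = +0.038·(-22.0) = -0.8360
  sulphur-dioxide contribution → 1.346 μm/a
  chloride contribution → 0.4464 μm/a
  ⇒ r_corr(zinc) = 1.793 μm/a
Convert to mass loss: 1.793 μm/a × 7.14 g/cm³ = 12.8 g·m⁻²·a⁻¹

r_corr = 12.8 g·m⁻²·a⁻¹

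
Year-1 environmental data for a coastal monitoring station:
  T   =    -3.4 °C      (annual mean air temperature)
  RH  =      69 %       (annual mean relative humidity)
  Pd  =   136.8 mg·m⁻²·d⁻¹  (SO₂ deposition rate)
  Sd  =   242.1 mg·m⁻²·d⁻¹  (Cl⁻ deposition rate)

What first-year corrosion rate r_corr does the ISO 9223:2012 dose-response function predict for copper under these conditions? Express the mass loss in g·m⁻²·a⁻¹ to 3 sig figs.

r_corr = 5.95 g·m⁻²·a⁻¹

copper: T≤10 °C ⇒ hinge +0.126·(-3.4−10) = -1.6884
  sulphur-dioxide contribution → 0.2063 μm/a
  chloride contribution → 0.458 μm/a
  ⇒ r_corr(copper) = 0.6642 μm/a
Convert to mass loss: 0.6642 μm/a × 8.96 g/cm³ = 5.951 g·m⁻²·a⁻¹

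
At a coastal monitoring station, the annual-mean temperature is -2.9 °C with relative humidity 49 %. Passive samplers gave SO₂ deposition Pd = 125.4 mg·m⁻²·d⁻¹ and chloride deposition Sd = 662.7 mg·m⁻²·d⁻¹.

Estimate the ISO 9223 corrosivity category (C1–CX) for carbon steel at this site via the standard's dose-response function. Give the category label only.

C3

carbon steel: T≤10 °C ⇒ hinge +0.150·(-2.9−10) = -1.9350
  sulphur-dioxide contribution → 8.401 μm/a
  chloride contribution → 25.69 μm/a
  total first-year rate 34.09 μm/a
ISO 9223 Table 2 (carbon steel): 25 < 34.1 ≤ 50 μm/a ⇒ C3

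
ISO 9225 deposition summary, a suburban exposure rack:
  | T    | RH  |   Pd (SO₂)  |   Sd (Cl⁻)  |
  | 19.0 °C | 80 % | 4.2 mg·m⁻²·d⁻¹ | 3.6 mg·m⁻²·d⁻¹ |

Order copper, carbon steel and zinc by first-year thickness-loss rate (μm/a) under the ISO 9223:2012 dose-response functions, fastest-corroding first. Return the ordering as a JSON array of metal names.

["carbon steel", "copper", "zinc"]

copper: temperature factor f = -0.080·(9.0) = -0.7200
  sulphur-dioxide contribution → 0.4202 μm/a
  chloride contribution → 0.6547 μm/a
  ⇒ r_corr(copper) = 1.075 μm/a
carbon steel: T>10 °C ⇒ hinge -0.054·(19.0−10) = -0.4860
  sulphur-dioxide contribution → 11.37 μm/a
  chloride contribution → 6.763 μm/a
  ⇒ r_corr(carbon steel) = 18.14 μm/a
zinc: temperature factor f = -0.071·(9.0) = -0.6390
  sulphur-dioxide contribution → 0.5076 μm/a
  chloride contribution → 0.3463 μm/a
  total first-year rate 0.8539 μm/a
Ordering by μm/a: carbon steel (18.1) > copper (1.07) > zinc (0.854)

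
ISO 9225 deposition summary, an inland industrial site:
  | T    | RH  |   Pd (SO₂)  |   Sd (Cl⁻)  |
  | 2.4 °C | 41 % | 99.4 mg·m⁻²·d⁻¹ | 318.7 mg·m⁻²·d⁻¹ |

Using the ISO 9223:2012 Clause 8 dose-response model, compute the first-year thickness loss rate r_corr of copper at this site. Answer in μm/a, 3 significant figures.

copper: temperature factor f = +0.126·(-7.6) = -0.9576
  sulphur-dioxide contribution → 0.07556 μm/a
  chloride contribution → 0.2392 μm/a
  total first-year rate 0.3147 μm/a

r_corr = 0.315 μm/a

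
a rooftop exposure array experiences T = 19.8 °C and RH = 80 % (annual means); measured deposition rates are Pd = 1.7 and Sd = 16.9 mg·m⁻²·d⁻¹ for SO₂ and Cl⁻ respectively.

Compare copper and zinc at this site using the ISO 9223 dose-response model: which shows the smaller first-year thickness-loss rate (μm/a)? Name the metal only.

zinc

copper: f(T) = -0.080·(T−10) [T>10 °C] = -0.7840
  Pd branch = 0.0053·Pd^0.26·e^(0.059·RH+f) = 0.3116 μm/a
  Sd branch = 0.01025·Sd^0.27·e^(0.036·RH+0.049·T) = 1.034 μm/a
  r_corr = 0.3116 + 1.034 = 1.345 μm/a
zinc: temperature factor f = -0.071·(9.8) = -0.6958
  Pd branch = 0.0129·Pd^0.44·e^(0.046·RH+f) = 0.3221 μm/a
  Sd branch = 0.0175·Sd^0.57·e^(0.008·RH+0.085·T) = 0.895 μm/a
  r_corr = 0.3221 + 0.895 = 1.217 μm/a
Ordering by μm/a: copper (1.35) > zinc (1.22)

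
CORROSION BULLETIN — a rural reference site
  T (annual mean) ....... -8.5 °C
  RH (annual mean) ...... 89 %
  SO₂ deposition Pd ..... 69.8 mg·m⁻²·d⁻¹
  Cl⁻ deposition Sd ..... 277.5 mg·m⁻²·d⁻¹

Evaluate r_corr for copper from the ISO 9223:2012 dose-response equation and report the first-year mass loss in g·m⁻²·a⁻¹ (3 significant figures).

r_corr = 9.47 g·m⁻²·a⁻¹

copper: temperature factor f = +0.126·(-18.5) = -2.3310
  sulphur-dioxide contribution → 0.2964 μm/a
  chloride contribution → 0.7603 μm/a
  total first-year rate 1.057 μm/a
Convert to mass loss: 1.057 μm/a × 8.96 g/cm³ = 9.468 g·m⁻²·a⁻¹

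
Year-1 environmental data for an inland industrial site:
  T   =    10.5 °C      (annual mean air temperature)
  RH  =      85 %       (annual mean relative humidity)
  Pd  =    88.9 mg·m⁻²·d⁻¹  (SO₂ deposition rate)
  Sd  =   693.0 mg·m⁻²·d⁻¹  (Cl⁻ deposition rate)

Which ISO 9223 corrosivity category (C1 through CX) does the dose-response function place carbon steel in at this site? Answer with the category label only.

carbon steel: f(T) = -0.054·(T−10) [T>10 °C] = -0.0270
  SO₂ term: 1.77·88.9^0.52·exp(0.02·85-0.0270) = 97.27
  Sd branch = 0.102·Sd^0.62·e^(0.033·RH+0.04·T) = 148.1 μm/a
  sum: 97.27 + 148.1 → r_corr = 245.3 μm/a
Category bounds: 200…700 μm/a bracket r_corr ⇒ CX

CX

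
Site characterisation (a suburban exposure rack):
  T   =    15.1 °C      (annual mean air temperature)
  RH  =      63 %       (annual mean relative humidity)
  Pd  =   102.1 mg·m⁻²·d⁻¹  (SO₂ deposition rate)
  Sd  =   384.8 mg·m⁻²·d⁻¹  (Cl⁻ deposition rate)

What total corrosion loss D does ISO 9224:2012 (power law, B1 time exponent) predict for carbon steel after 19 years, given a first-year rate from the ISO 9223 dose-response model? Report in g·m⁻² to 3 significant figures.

D(19) = 4.11e+03 g·m⁻²

carbon steel: f(T) = -0.054·(T−10) [T>10 °C] = -0.2754
  SO₂ term: 1.77·102.1^0.52·exp(0.02·63-0.2754) = 52.51
  Sd branch = 0.102·Sd^0.62·e^(0.033·RH+0.04·T) = 59.79 μm/a
  r_corr = 52.51 + 59.79 = 112.3 μm/a
ISO 9224: D(t) = r_corr · t^b with b = 0.523 (carbon steel, B1)
  D(19) = 112.3 × 19^0.523 = 112.3 × 4.664 = 523.8 μm
  Mass loss = 523.8 μm × 7.85 g/cm³ = 4112 g·m⁻²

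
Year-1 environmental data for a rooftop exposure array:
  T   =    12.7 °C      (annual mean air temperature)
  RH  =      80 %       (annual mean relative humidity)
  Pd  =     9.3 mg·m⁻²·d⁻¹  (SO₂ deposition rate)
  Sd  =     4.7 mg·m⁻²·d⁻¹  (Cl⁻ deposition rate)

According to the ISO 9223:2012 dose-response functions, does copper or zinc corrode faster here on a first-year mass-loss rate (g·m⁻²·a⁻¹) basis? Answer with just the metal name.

copper

copper: f(T) = -0.080·(T−10) [T>10 °C] = -0.2160
  sulphur-dioxide contribution → 0.8553 μm/a
  chloride contribution → 0.5167 μm/a
  total first-year rate 1.372 μm/a
  mass loss = 1.372 μm/a × 8.96 g/cm³ = 12.29 g·m⁻²·a⁻¹
zinc: T>10 °C ⇒ hinge -0.071·(12.7−10) = -0.1917
  sulphur-dioxide contribution → 1.126 μm/a
  chloride contribution → 0.236 μm/a
  total first-year rate 1.362 μm/a
  mass loss = 1.362 μm/a × 7.14 g/cm³ = 9.727 g·m⁻²·a⁻¹
Ordering by g·m⁻²·a⁻¹: copper (12.3) > zinc (9.73)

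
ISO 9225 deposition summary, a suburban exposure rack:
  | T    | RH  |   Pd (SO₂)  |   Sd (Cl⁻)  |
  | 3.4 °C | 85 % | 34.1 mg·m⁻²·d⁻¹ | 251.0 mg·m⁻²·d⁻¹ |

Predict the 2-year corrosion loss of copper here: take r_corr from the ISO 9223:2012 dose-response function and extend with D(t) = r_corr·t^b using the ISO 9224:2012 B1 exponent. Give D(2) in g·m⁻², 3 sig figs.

D(2) = 28.7 g·m⁻²

copper: f(T) = +0.126·(T−10) [T≤10 °C] = -0.8316
  sulphur-dioxide contribution → 0.8702 μm/a
  chloride contribution → 1.148 μm/a
  ⇒ r_corr(copper) = 2.018 μm/a
ISO 9224: D(t) = r_corr · t^b with b = 0.667 (copper, B1)
  D(2) = 2.018 × 2^0.667 = 2.018 × 1.588 = 3.204 μm
  Mass loss = 3.204 μm × 8.96 g/cm³ = 28.71 g·m⁻²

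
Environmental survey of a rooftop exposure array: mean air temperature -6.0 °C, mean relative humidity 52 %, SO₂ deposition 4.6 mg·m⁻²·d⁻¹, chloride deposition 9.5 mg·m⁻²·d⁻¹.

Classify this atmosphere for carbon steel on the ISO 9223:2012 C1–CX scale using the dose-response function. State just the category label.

carbon steel: f(T) = +0.150·(T−10) [T≤10 °C] = -2.4000
  sulphur-dioxide contribution → 1.005 μm/a
  chloride contribution → 1.802 μm/a
  ⇒ r_corr(carbon steel) = 2.807 μm/a
ISO 9223 Table 2 (carbon steel): 1.3 < 2.81 ≤ 25 μm/a ⇒ C2

C2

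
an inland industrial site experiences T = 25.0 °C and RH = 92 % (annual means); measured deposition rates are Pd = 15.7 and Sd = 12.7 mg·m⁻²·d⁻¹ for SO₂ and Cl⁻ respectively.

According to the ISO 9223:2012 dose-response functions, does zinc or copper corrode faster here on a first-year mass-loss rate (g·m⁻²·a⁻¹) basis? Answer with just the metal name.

copper

zinc: temperature factor f = -0.071·(15.0) = -1.0650
  sulphur-dioxide contribution → 1.028 μm/a
  chloride contribution → 1.302 μm/a
  total first-year rate 2.331 μm/a
  mass loss = 2.331 μm/a × 7.14 g/cm³ = 16.64 g·m⁻²·a⁻¹
copper: T>10 °C ⇒ hinge -0.080·(25.0−10) = -1.2000
  sulphur-dioxide contribution → 0.7437 μm/a
  chloride contribution → 1.902 μm/a
  ⇒ r_corr(copper) = 2.645 μm/a
  mass loss = 2.645 μm/a × 8.96 g/cm³ = 23.7 g·m⁻²·a⁻¹
Ordering by g·m⁻²·a⁻¹: copper (23.7) > zinc (16.6)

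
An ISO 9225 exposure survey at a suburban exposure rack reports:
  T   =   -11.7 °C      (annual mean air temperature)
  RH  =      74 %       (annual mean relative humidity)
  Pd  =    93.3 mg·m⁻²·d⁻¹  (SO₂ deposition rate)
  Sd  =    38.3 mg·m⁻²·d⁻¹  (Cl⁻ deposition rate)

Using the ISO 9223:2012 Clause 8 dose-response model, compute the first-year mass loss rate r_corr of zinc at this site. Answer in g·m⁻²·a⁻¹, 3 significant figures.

zinc: temperature factor f = +0.038·(-21.7) = -0.8246
  Pd branch = 0.0129·Pd^0.44·e^(0.046·RH+f) = 1.252 μm/a
  Sd branch = 0.0175·Sd^0.57·e^(0.008·RH+0.085·T) = 0.09347 μm/a
  sum: 1.252 + 0.09347 → r_corr = 1.345 μm/a
Convert to mass loss: 1.345 μm/a × 7.14 g/cm³ = 9.606 g·m⁻²·a⁻¹

r_corr = 9.61 g·m⁻²·a⁻¹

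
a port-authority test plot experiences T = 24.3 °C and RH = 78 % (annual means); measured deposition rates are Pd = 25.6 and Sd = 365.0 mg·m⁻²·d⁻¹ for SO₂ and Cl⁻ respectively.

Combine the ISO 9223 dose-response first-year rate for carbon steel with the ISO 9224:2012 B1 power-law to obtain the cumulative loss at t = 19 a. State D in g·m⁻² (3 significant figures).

carbon steel: f(T) = -0.054·(T−10) [T>10 °C] = -0.7722
  SO₂ term: 1.77·25.6^0.52·exp(0.02·78-0.7722) = 21.01
  Cl⁻ term: 0.102·365.0^0.62·exp(0.033·78+0.04·24.3) = 137.2
  sum: 21.01 + 137.2 → r_corr = 158.2 μm/a
Power-law: D(19) = r_corr · 19^0.523
  D(19) = 158.2 × 19^0.523 = 158.2 × 4.664 = 737.8 μm
  Mass loss = 737.8 μm × 7.85 g/cm³ = 5791 g·m⁻²

D(19) = 5.79e+03 g·m⁻²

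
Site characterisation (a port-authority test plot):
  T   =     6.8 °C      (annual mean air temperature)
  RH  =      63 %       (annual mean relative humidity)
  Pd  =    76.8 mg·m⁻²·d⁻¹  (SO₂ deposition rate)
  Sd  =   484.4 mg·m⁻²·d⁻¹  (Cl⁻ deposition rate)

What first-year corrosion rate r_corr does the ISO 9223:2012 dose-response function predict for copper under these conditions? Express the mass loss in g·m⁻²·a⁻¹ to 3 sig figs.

copper: f(T) = +0.126·(T−10) [T≤10 °C] = -0.4032
  sulphur-dioxide contribution → 0.4504 μm/a
  chloride contribution → 0.7335 μm/a
  ⇒ r_corr(copper) = 1.184 μm/a
Convert to mass loss: 1.184 μm/a × 8.96 g/cm³ = 10.61 g·m⁻²·a⁻¹

r_corr = 10.6 g·m⁻²·a⁻¹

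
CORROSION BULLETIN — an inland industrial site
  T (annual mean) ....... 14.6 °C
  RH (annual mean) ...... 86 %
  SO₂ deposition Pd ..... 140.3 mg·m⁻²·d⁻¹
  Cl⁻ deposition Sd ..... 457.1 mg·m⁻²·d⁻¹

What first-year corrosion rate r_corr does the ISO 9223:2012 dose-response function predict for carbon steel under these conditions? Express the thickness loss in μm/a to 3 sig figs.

carbon steel: temperature factor f = -0.054·(4.6) = -0.2484
  Pd branch = 1.77·Pd^0.52·e^(0.02·RH+f) = 100.8 μm/a
  Sd branch = 0.102·Sd^0.62·e^(0.033·RH+0.04·T) = 139.3 μm/a
  r_corr = 100.8 + 139.3 = 240.1 μm/a

r_corr = 240 μm/a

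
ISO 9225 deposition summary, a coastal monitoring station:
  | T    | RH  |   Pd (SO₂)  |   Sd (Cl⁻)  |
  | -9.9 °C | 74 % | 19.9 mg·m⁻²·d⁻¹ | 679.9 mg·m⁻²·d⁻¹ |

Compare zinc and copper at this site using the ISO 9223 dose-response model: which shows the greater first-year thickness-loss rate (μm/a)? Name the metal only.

zinc

zinc: T≤10 °C ⇒ hinge +0.038·(-9.9−10) = -0.7562
  Pd branch = 0.0129·Pd^0.44·e^(0.046·RH+f) = 0.6792 μm/a
  Cl⁻ term: 0.0175·679.9^0.57·exp(0.008·74+0.085·-9.9) = 0.5613
  r_corr = 0.6792 + 0.5613 = 1.24 μm/a
copper: T≤10 °C ⇒ hinge +0.126·(-9.9−10) = -2.5074
  SO₂ term: 0.0053·19.9^0.26·exp(0.059·74-2.5074) = 0.07399
  Cl⁻ term: 0.01025·679.9^0.27·exp(0.036·74+0.049·-9.9) = 0.5269
  r_corr = 0.07399 + 0.5269 = 0.6009 μm/a
Ordering by μm/a: zinc (1.24) > copper (0.601)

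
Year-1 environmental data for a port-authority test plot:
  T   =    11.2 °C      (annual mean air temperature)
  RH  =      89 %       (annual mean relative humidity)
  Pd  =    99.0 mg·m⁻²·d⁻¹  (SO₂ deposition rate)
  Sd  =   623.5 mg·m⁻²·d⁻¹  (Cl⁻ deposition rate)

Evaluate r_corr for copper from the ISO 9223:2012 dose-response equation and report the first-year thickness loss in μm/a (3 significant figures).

copper: f(T) = -0.080·(T−10) [T>10 °C] = -0.0960
  Pd branch = 0.0053·Pd^0.26·e^(0.059·RH+f) = 3.033 μm/a
  Sd branch = 0.01025·Sd^0.27·e^(0.036·RH+0.049·T) = 2.484 μm/a
  sum: 3.033 + 2.484 → r_corr = 5.517 μm/a

r_corr = 5.52 μm/a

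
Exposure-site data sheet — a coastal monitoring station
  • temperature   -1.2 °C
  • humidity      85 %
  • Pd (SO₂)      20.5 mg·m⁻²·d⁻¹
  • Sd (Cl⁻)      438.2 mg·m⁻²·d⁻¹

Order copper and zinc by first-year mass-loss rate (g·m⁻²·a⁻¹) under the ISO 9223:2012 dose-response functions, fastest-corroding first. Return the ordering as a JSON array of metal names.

["zinc", "copper"]

copper: T≤10 °C ⇒ hinge +0.126·(-1.2−10) = -1.4112
  SO₂ term: 0.0053·20.5^0.26·exp(0.059·85-1.4112) = 0.427
  Cl⁻ term: 0.01025·438.2^0.27·exp(0.036·85+0.049·-1.2) = 1.065
  r_corr = 0.427 + 1.065 = 1.492 μm/a
  mass loss = 1.492 μm/a × 8.96 g/cm³ = 13.37 g·m⁻²·a⁻¹
zinc: T≤10 °C ⇒ hinge +0.038·(-1.2−10) = -0.4256
  SO₂ term: 0.0129·20.5^0.44·exp(0.046·85-0.4256) = 1.589
  Sd branch = 0.0175·Sd^0.57·e^(0.008·RH+0.085·T) = 0.9996 μm/a
  sum: 1.589 + 0.9996 → r_corr = 2.588 μm/a
  mass loss = 2.588 μm/a × 7.14 g/cm³ = 18.48 g·m⁻²·a⁻¹
Ordering by g·m⁻²·a⁻¹: zinc (18.5) > copper (13.4)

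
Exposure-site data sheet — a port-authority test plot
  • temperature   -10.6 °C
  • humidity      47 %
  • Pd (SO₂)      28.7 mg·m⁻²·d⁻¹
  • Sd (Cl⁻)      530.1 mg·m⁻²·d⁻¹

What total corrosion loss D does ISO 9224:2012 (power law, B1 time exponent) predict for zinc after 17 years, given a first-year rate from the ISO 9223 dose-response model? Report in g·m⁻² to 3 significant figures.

D(17) = 42.5 g·m⁻²

zinc: temperature factor f = +0.038·(-20.6) = -0.7828
  sulphur-dioxide contribution → 0.2244 μm/a
  chloride contribution → 0.3698 μm/a
  total first-year rate 0.5942 μm/a
Power-law: D(17) = r_corr · 17^0.813
  D(17) = 0.5942 × 17^0.813 = 0.5942 × 10.01 = 5.947 μm
  Mass loss = 5.947 μm × 7.14 g/cm³ = 42.46 g·m⁻²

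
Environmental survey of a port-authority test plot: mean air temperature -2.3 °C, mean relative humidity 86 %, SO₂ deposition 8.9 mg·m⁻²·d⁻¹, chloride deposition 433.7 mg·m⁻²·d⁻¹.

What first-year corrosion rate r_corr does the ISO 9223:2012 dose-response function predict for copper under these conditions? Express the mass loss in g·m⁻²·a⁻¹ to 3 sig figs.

copper: f(T) = +0.126·(T−10) [T≤10 °C] = -1.5498
  sulphur-dioxide contribution → 0.3174 μm/a
  chloride contribution → 1.043 μm/a
  ⇒ r_corr(copper) = 1.361 μm/a
Convert to mass loss: 1.361 μm/a × 8.96 g/cm³ = 12.19 g·m⁻²·a⁻¹

r_corr = 12.2 g·m⁻²·a⁻¹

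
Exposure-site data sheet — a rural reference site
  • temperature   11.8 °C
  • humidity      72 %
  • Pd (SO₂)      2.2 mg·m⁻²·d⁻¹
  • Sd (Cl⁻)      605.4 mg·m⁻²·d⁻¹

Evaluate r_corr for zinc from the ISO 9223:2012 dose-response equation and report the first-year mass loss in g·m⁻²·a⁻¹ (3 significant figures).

r_corr = 26.5 g·m⁻²·a⁻¹

zinc: temperature factor f = -0.071·(1.8) = -0.1278
  SO₂ term: 0.0129·2.2^0.44·exp(0.046·72-0.1278) = 0.4407
  Sd branch = 0.0175·Sd^0.57·e^(0.008·RH+0.085·T) = 3.27 μm/a
  r_corr = 0.4407 + 3.27 = 3.711 μm/a
Convert to mass loss: 3.711 μm/a × 7.14 g/cm³ = 26.49 g·m⁻²·a⁻¹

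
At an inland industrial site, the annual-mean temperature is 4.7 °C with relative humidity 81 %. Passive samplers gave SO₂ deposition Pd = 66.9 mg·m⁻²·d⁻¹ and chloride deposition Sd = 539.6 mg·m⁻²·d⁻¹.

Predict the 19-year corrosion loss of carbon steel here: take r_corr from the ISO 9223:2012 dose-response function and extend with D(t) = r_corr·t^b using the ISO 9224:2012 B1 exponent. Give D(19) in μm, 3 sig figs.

D(19) = 579 μm

carbon steel: temperature factor f = +0.150·(-5.3) = -0.7950
  sulphur-dioxide contribution → 35.93 μm/a
  chloride contribution → 88.11 μm/a
  ⇒ r_corr(carbon steel) = 124 μm/a
Long-term exponent b (ISO 9224 Table 2, B1) = 0.523
  D(19) = 124 × 19^0.523 = 124 × 4.664 = 578.6 μm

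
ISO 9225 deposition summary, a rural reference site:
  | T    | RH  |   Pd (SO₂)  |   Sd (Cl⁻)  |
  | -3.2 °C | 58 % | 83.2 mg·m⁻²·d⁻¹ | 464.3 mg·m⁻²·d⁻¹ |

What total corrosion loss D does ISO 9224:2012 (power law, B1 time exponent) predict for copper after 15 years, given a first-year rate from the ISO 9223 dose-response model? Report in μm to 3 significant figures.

copper: T≤10 °C ⇒ hinge +0.126·(-3.2−10) = -1.6632
  SO₂ term: 0.0053·83.2^0.26·exp(0.059·58-1.6632) = 0.09713
  Cl⁻ term: 0.01025·464.3^0.27·exp(0.036·58+0.049·-3.2) = 0.3711
  sum: 0.09713 + 0.3711 → r_corr = 0.4682 μm/a
Power-law: D(15) = r_corr · 15^0.667
  D(15) = 0.4682 × 15^0.667 = 0.4682 × 6.088 = 2.85 μm

D(15) = 2.85 μm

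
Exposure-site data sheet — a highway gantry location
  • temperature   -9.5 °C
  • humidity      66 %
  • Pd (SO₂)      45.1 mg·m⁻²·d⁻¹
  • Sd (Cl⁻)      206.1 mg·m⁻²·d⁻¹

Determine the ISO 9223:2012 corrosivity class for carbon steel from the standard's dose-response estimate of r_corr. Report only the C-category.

carbon steel: f(T) = +0.150·(T−10) [T≤10 °C] = -2.9250
  Pd branch = 1.77·Pd^0.52·e^(0.02·RH+f) = 2.577 μm/a
  Cl⁻ term: 0.102·206.1^0.62·exp(0.033·66+0.04·-9.5) = 16.76
  r_corr = 2.577 + 16.76 = 19.33 μm/a
19.3 μm/a falls in (1.3, 25] for carbon steel → category C2

C2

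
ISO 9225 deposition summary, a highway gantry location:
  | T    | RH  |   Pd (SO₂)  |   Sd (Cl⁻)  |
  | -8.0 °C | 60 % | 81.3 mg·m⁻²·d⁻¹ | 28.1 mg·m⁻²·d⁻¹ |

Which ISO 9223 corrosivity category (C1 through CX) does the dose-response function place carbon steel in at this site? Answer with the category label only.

C2

carbon steel: f(T) = +0.150·(T−10) [T≤10 °C] = -2.7000
  Pd branch = 1.77·Pd^0.52·e^(0.02·RH+f) = 3.888 μm/a
  Sd branch = 0.102·Sd^0.62·e^(0.033·RH+0.04·T) = 4.244 μm/a
  sum: 3.888 + 4.244 → r_corr = 8.132 μm/a
Category bounds: 1.3…25 μm/a bracket r_corr ⇒ C2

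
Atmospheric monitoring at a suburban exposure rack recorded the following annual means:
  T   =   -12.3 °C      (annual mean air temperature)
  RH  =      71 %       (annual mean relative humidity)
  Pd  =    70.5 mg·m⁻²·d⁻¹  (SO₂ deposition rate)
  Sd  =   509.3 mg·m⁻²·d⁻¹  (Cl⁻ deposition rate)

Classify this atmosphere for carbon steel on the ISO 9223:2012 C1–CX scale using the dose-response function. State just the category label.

C3

carbon steel: temperature factor f = +0.150·(-22.3) = -3.3450
  sulphur-dioxide contribution → 2.361 μm/a
  chloride contribution → 30.96 μm/a
  ⇒ r_corr(carbon steel) = 33.32 μm/a
ISO 9223 Table 2 (carbon steel): 25 < 33.3 ≤ 50 μm/a ⇒ C3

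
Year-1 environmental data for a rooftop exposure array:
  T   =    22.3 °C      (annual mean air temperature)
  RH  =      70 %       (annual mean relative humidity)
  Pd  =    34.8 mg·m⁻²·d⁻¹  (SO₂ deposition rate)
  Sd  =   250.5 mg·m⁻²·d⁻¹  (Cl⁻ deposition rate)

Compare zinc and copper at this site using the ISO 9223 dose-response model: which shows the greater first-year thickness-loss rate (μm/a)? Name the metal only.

zinc

zinc: temperature factor f = -0.071·(12.3) = -0.8733
  SO₂ term: 0.0129·34.8^0.44·exp(0.046·70-0.8733) = 0.6428
  Cl⁻ term: 0.0175·250.5^0.57·exp(0.008·70+0.085·22.3) = 4.751
  sum: 0.6428 + 4.751 → r_corr = 5.394 μm/a
copper: temperature factor f = -0.080·(12.3) = -0.9840
  Pd branch = 0.0053·Pd^0.26·e^(0.059·RH+f) = 0.31 μm/a
  Sd branch = 0.01025·Sd^0.27·e^(0.036·RH+0.049·T) = 1.688 μm/a
  sum: 0.31 + 1.688 → r_corr = 1.998 μm/a
Ordering by μm/a: zinc (5.39) > copper (2)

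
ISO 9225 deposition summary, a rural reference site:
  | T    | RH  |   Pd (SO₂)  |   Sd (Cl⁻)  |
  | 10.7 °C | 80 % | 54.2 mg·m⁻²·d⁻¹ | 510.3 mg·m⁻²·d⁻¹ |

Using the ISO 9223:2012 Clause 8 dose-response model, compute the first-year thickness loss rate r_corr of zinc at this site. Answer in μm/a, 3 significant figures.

r_corr = 5.70 μm/a

zinc: T>10 °C ⇒ hinge -0.071·(10.7−10) = -0.0497
  SO₂ term: 0.0129·54.2^0.44·exp(0.046·80-0.0497) = 2.819
  Cl⁻ term: 0.0175·510.3^0.57·exp(0.008·80+0.085·10.7) = 2.88
  sum: 2.819 + 2.88 → r_corr = 5.7 μm/a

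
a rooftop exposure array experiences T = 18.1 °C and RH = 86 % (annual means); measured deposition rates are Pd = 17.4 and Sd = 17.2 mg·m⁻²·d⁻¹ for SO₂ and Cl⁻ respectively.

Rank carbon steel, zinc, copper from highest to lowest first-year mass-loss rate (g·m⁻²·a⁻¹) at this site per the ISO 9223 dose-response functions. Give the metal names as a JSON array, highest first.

carbon steel: T>10 °C ⇒ hinge -0.054·(18.1−10) = -0.4374
  Pd branch = 1.77·Pd^0.52·e^(0.02·RH+f) = 28.19 μm/a
  Sd branch = 0.102·Sd^0.62·e^(0.033·RH+0.04·T) = 20.97 μm/a
  r_corr = 28.19 + 20.97 = 49.16 μm/a
  mass loss = 49.16 μm/a × 7.85 g/cm³ = 385.9 g·m⁻²·a⁻¹
zinc: T>10 °C ⇒ hinge -0.071·(18.1−10) = -0.5751
  Pd branch = 0.0129·Pd^0.44·e^(0.046·RH+f) = 1.333 μm/a
  Cl⁻ term: 0.0175·17.2^0.57·exp(0.008·86+0.085·18.1) = 0.8208
  r_corr = 1.333 + 0.8208 = 2.154 μm/a
  mass loss = 2.154 μm/a × 7.14 g/cm³ = 15.38 g·m⁻²·a⁻¹
copper: temperature factor f = -0.080·(8.1) = -0.6480
  Pd branch = 0.0053·Pd^0.26·e^(0.059·RH+f) = 0.9311 μm/a
  Sd branch = 0.01025·Sd^0.27·e^(0.036·RH+0.049·T) = 1.186 μm/a
  r_corr = 0.9311 + 1.186 = 2.117 μm/a
  mass loss = 2.117 μm/a × 8.96 g/cm³ = 18.97 g·m⁻²·a⁻¹
Ordering by g·m⁻²·a⁻¹: carbon steel (386) > copper (19) > zinc (15.4)

["carbon steel", "copper", "zinc"]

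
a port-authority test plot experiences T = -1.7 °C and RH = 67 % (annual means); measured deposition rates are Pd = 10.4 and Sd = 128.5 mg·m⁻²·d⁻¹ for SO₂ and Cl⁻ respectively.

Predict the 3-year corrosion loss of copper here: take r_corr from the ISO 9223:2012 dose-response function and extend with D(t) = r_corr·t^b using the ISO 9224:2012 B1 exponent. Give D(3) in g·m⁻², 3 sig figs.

copper: f(T) = +0.126·(T−10) [T≤10 °C] = -1.4742
  SO₂ term: 0.0053·10.4^0.26·exp(0.059·67-1.4742) = 0.1162
  Cl⁻ term: 0.01025·128.5^0.27·exp(0.036·67+0.049·-1.7) = 0.3904
  sum: 0.1162 + 0.3904 → r_corr = 0.5066 μm/a
Long-term exponent b (ISO 9224 Table 2, B1) = 0.667
  D(3) = 0.5066 × 3^0.667 = 0.5066 × 2.081 = 1.054 μm
  Mass loss = 1.054 μm × 8.96 g/cm³ = 9.445 g·m⁻²

D(3) = 9.44 g·m⁻²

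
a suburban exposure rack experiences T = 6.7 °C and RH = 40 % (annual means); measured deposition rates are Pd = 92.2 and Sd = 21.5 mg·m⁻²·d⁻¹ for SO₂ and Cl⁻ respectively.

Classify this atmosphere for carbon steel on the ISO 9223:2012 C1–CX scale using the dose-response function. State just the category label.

C3

carbon steel: temperature factor f = +0.150·(-3.3) = -0.4950
  SO₂ term: 1.77·92.2^0.52·exp(0.02·40-0.4950) = 25.24
  Sd branch = 0.102·Sd^0.62·e^(0.033·RH+0.04·T) = 3.345 μm/a
  r_corr = 25.24 + 3.345 = 28.59 μm/a
Category bounds: 25…50 μm/a bracket r_corr ⇒ C3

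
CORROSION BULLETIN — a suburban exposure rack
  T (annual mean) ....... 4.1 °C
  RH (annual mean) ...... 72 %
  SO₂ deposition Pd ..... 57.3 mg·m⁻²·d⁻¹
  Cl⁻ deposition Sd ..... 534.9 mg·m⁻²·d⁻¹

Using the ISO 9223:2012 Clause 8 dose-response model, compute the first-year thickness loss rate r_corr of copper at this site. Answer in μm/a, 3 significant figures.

r_corr = 1.42 μm/a

copper: T≤10 °C ⇒ hinge +0.126·(4.1−10) = -0.7434
  Pd branch = 0.0053·Pd^0.26·e^(0.059·RH+f) = 0.5052 μm/a
  Sd branch = 0.01025·Sd^0.27·e^(0.036·RH+0.049·T) = 0.9126 μm/a
  r_corr = 0.5052 + 0.9126 = 1.418 μm/a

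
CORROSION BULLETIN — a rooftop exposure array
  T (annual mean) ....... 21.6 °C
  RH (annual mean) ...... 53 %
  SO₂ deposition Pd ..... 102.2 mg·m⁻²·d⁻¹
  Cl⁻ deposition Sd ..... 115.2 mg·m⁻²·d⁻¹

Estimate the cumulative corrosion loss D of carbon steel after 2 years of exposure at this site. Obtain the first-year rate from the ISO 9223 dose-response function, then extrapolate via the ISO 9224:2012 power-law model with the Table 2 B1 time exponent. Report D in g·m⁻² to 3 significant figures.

D(2) = 639 g·m⁻²

carbon steel: temperature factor f = -0.054·(11.6) = -0.6264
  sulphur-dioxide contribution → 30.28 μm/a
  chloride contribution → 26.39 μm/a
  ⇒ r_corr(carbon steel) = 56.68 μm/a
Power-law: D(2) = r_corr · 2^0.523
  D(2) = 56.68 × 2^0.523 = 56.68 × 1.437 = 81.44 μm
  Mass loss = 81.44 μm × 7.85 g/cm³ = 639.3 g·m⁻²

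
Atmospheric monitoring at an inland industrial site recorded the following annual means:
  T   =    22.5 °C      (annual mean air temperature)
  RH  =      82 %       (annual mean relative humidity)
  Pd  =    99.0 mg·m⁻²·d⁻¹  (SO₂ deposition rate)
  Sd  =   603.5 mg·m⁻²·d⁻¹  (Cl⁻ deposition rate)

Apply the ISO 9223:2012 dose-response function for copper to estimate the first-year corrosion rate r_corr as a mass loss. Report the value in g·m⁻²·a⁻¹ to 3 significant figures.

copper: T>10 °C ⇒ hinge -0.080·(22.5−10) = -1.0000
  sulphur-dioxide contribution → 0.8128 μm/a
  chloride contribution → 3.329 μm/a
  ⇒ r_corr(copper) = 4.142 μm/a
Convert to mass loss: 4.142 μm/a × 8.96 g/cm³ = 37.11 g·m⁻²·a⁻¹

r_corr = 37.1 g·m⁻²·a⁻¹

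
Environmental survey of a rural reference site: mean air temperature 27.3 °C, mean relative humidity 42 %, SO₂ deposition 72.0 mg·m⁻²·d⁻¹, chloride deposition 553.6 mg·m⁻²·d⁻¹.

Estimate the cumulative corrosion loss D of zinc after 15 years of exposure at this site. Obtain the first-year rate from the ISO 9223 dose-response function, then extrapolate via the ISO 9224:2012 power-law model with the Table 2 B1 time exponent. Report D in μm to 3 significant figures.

zinc: temperature factor f = -0.071·(17.3) = -1.2283
  sulphur-dioxide contribution → 0.1712 μm/a
  chloride contribution → 9.128 μm/a
  ⇒ r_corr(zinc) = 9.299 μm/a
Power-law: D(15) = r_corr · 15^0.813
  D(15) = 9.299 × 15^0.813 = 9.299 × 9.04 = 84.06 μm

D(15) = 84.1 μm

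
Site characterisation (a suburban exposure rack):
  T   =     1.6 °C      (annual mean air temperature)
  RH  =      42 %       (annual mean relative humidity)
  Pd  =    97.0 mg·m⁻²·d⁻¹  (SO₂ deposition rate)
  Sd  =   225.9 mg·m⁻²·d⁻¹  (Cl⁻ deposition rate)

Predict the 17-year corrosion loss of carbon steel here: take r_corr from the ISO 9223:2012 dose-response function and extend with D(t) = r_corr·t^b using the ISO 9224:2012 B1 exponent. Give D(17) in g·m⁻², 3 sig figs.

D(17) = 866 g·m⁻²

carbon steel: temperature factor f = +0.150·(-8.4) = -1.2600
  sulphur-dioxide contribution → 12.55 μm/a
  chloride contribution → 12.52 μm/a
  total first-year rate 25.08 μm/a
Power-law: D(17) = r_corr · 17^0.523
  D(17) = 25.08 × 17^0.523 = 25.08 × 4.401 = 110.4 μm
  Mass loss = 110.4 μm × 7.85 g/cm³ = 866.3 g·m⁻²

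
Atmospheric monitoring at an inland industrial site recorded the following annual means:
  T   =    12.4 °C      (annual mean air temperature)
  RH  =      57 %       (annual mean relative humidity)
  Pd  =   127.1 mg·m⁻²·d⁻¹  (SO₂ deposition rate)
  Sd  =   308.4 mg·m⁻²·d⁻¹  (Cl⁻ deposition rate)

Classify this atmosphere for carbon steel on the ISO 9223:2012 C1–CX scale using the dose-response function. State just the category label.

C5

carbon steel: temperature factor f = -0.054·(2.4) = -0.1296
  sulphur-dioxide contribution → 60.39 μm/a
  chloride contribution → 38.39 μm/a
  ⇒ r_corr(carbon steel) = 98.77 μm/a
Category bounds: 80…200 μm/a bracket r_corr ⇒ C5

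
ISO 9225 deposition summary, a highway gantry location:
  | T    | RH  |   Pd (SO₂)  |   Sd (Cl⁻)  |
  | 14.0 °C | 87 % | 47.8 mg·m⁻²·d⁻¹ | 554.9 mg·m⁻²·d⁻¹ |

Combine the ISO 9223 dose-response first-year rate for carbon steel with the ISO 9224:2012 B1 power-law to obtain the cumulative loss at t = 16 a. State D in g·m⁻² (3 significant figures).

D(16) = 7.34e+03 g·m⁻²

carbon steel: temperature factor f = -0.054·(4.0) = -0.2160
  Pd branch = 1.77·Pd^0.52·e^(0.02·RH+f) = 60.69 μm/a
  Sd branch = 0.102·Sd^0.62·e^(0.033·RH+0.04·T) = 158.5 μm/a
  r_corr = 60.69 + 158.5 = 219.2 μm/a
Power-law: D(16) = r_corr · 16^0.523
  D(16) = 219.2 × 16^0.523 = 219.2 × 4.263 = 934.6 μm
  Mass loss = 934.6 μm × 7.85 g/cm³ = 7336 g·m⁻²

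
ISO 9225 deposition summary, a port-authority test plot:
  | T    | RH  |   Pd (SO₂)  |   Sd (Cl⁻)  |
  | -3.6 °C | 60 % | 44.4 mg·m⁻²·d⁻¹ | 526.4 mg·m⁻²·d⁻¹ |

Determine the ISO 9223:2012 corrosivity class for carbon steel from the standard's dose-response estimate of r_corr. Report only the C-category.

carbon steel: temperature factor f = +0.150·(-13.6) = -2.0400
  Pd branch = 1.77·Pd^0.52·e^(0.02·RH+f) = 5.493 μm/a
  Cl⁻ term: 0.102·526.4^0.62·exp(0.033·60+0.04·-3.6) = 31.13
  sum: 5.493 + 31.13 → r_corr = 36.62 μm/a
Category bounds: 25…50 μm/a bracket r_corr ⇒ C3

C3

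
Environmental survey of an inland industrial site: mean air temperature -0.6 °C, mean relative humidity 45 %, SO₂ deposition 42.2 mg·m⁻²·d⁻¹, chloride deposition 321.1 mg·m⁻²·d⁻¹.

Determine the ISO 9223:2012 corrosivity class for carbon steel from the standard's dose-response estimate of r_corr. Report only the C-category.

C2

carbon steel: f(T) = +0.150·(T−10) [T≤10 °C] = -1.5900
  SO₂ term: 1.77·42.2^0.52·exp(0.02·45-1.5900) = 6.215
  Sd branch = 0.102·Sd^0.62·e^(0.033·RH+0.04·T) = 15.75 μm/a
  r_corr = 6.215 + 15.75 = 21.96 μm/a
Category bounds: 1.3…25 μm/a bracket r_corr ⇒ C2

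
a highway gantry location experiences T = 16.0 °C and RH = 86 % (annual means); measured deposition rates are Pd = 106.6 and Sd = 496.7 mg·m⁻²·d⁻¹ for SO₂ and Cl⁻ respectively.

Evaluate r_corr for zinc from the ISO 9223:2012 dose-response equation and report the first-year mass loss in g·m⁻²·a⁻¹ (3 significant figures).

r_corr = 57.9 g·m⁻²·a⁻¹

zinc: f(T) = -0.071·(T−10) [T>10 °C] = -0.4260
  sulphur-dioxide contribution → 3.434 μm/a
  chloride contribution → 4.669 μm/a
  ⇒ r_corr(zinc) = 8.104 μm/a
Convert to mass loss: 8.104 μm/a × 7.14 g/cm³ = 57.86 g·m⁻²·a⁻¹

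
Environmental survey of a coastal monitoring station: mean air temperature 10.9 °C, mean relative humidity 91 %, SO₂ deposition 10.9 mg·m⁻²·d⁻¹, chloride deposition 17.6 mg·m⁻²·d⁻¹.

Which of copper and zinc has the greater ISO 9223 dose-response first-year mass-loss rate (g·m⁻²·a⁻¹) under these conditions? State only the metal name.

copper

copper: T>10 °C ⇒ hinge -0.080·(10.9−10) = -0.0720
  SO₂ term: 0.0053·10.9^0.26·exp(0.059·91-0.0720) = 1.97
  Sd branch = 0.01025·Sd^0.27·e^(0.036·RH+0.049·T) = 1.004 μm/a
  sum: 1.97 + 1.004 → r_corr = 2.974 μm/a
  mass loss = 2.974 μm/a × 8.96 g/cm³ = 26.65 g·m⁻²·a⁻¹
zinc: temperature factor f = -0.071·(0.9) = -0.0639
  SO₂ term: 0.0129·10.9^0.44·exp(0.046·91-0.0639) = 2.276
  Sd branch = 0.0175·Sd^0.57·e^(0.008·RH+0.085·T) = 0.4694 μm/a
  r_corr = 2.276 + 0.4694 = 2.746 μm/a
  mass loss = 2.746 μm/a × 7.14 g/cm³ = 19.61 g·m⁻²·a⁻¹
Ordering by g·m⁻²·a⁻¹: copper (26.6) > zinc (19.6)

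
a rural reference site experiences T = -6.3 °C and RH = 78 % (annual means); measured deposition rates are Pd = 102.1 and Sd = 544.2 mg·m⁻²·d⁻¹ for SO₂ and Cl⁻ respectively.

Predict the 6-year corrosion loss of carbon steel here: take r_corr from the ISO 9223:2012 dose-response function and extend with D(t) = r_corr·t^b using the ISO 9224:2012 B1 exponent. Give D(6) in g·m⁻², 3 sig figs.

carbon steel: temperature factor f = +0.150·(-16.3) = -2.4450
  SO₂ term: 1.77·102.1^0.52·exp(0.02·78-2.4450) = 8.097
  Sd branch = 0.102·Sd^0.62·e^(0.033·RH+0.04·T) = 51.67 μm/a
  sum: 8.097 + 51.67 → r_corr = 59.76 μm/a
Long-term exponent b (ISO 9224 Table 2, B1) = 0.523
  D(6) = 59.76 × 6^0.523 = 59.76 × 2.553 = 152.5 μm
  Mass loss = 152.5 μm × 7.85 g/cm³ = 1197 g·m⁻²

D(6) = 1.20e+03 g·m⁻²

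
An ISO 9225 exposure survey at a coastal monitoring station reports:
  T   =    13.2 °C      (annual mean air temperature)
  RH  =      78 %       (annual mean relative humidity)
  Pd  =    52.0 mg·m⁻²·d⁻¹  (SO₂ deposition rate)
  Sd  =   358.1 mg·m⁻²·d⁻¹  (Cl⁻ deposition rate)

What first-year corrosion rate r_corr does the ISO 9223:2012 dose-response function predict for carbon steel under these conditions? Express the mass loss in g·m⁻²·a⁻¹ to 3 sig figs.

carbon steel: T>10 °C ⇒ hinge -0.054·(13.2−10) = -0.1728
  Pd branch = 1.77·Pd^0.52·e^(0.02·RH+f) = 55.3 μm/a
  Cl⁻ term: 0.102·358.1^0.62·exp(0.033·78+0.04·13.2) = 86.95
  sum: 55.3 + 86.95 → r_corr = 142.3 μm/a
Convert to mass loss: 142.3 μm/a × 7.85 g/cm³ = 1117 g·m⁻²·a⁻¹

r_corr = 1.12e+03 g·m⁻²·a⁻¹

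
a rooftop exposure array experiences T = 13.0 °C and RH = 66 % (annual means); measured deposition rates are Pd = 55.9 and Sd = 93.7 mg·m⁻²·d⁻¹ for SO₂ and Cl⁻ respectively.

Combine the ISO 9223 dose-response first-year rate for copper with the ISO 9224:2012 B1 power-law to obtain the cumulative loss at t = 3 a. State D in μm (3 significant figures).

D(3) = 2.69 μm

copper: T>10 °C ⇒ hinge -0.080·(13.0−10) = -0.2400
  sulphur-dioxide contribution → 0.5828 μm/a
  chloride contribution → 0.7106 μm/a
  ⇒ r_corr(copper) = 1.293 μm/a
Power-law: D(3) = r_corr · 3^0.667
  D(3) = 1.293 × 3^0.667 = 1.293 × 2.081 = 2.691 μm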